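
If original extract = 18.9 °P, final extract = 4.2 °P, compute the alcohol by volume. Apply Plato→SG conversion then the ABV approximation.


SG = 259/(259 − P);  ABV = (OG − FG)·131.25
OG = 259/(259 − 18.9) = 1.0787
FG = 259/(259 − 4.2) = 1.0165
ABV = (1.0787 − 1.0165)·131.25

8.1682 % ABV


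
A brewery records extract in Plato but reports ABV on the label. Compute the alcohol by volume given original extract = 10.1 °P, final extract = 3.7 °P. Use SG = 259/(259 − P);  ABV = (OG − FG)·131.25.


OG = 259/(259 − 10.1) = 1.0406
FG = 259/(259 − 3.7) = 1.0145
ABV = (1.0406 − 1.0145)·131.25

3.4238 % ABV


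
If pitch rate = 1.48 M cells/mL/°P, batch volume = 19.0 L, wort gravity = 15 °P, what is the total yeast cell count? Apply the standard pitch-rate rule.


cells (billions) = rate · V_L · °P
cells = 1.48 · 19.0 · 15

421.8000 billion cells


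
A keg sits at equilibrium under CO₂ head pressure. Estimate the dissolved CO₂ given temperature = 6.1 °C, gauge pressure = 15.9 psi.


vols = (P + 14.695)·(0.01821 + 0.09011·e^(−0.04·T))
vols = (15.9 + 14.695)·(0.01821 + 0.09011·e^(−0.04·6.1))

2.7171 volumes


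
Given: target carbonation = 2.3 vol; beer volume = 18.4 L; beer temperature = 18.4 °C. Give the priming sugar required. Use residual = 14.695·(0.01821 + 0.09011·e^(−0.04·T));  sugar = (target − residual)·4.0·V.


residual = 14.695·(0.01821 + 0.09011·e^(−0.04·18.4)) = 0.9019
sugar = (2.3 − 0.9019)·4.0·18.4

102.8997 g


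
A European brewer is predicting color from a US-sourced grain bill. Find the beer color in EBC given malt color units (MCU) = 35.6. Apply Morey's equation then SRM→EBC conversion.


SRM = 1.4922·MCU^0.6859;  EBC = SRM·1.97
SRM = 1.4922·35.6^0.6859 = 17.2968
EBC = 17.2968·1.97

34.0748 EBC


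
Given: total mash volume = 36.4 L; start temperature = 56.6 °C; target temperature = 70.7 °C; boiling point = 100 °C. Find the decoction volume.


V_dec = V_total·(T_target − T_start)/(T_boil − T_start)
V_dec = 36.4·(70.7 − 56.6)/(100 − 56.6)

11.8258 L


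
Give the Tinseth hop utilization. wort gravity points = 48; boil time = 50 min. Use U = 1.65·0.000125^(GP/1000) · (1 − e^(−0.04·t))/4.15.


bigness = 1.65·0.000125^(48/1000) = 1.0719
boil_factor = (1 − e^(−0.04·50))/4.15 = 0.2084
U = 1.0719 · 0.2084

0.2233


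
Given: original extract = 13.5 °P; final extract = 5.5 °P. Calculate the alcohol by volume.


SG = 259/(259 − P);  ABV = (OG − FG)·131.25
OG = 259/(259 − 13.5) = 1.0550
FG = 259/(259 − 5.5) = 1.0217
ABV = (1.0550 − 1.0217)·131.25

4.3698 % ABV


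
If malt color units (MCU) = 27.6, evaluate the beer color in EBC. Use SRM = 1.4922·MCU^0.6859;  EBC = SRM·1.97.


SRM = 1.4922·27.6^0.6859 = 14.5260
EBC = 14.5260·1.97

28.6163 EBC


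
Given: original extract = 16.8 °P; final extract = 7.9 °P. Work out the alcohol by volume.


SG = 259/(259 − P);  ABV = (OG − FG)·131.25
OG = 259/(259 − 16.8) = 1.0694
FG = 259/(259 − 7.9) = 1.0315
ABV = (1.0694 − 1.0315)·131.25

4.9747 % ABV


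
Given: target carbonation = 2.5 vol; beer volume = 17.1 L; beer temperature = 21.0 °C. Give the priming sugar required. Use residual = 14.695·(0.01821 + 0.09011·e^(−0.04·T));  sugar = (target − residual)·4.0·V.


residual = 14.695·(0.01821 + 0.09011·e^(−0.04·21.0)) = 0.8393
sugar = (2.5 − 0.8393)·4.0·17.1

113.5951 g


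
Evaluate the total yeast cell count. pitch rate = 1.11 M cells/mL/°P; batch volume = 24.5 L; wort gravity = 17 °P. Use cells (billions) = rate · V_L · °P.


cells = 1.11 · 24.5 · 17

462.3150 billion cells


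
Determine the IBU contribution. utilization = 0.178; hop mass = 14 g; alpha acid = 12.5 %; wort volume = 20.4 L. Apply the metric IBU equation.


IBU = (α/100)·mass·U·1000 / V
IBU = (12.5/100)·14·0.178·1000 / 20.4

15.2696 IBU


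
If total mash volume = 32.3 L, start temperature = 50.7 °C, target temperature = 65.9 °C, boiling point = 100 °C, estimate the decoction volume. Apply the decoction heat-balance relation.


V_dec = V_total·(T_target − T_start)/(T_boil − T_start)
V_dec = 32.3·(65.9 − 50.7)/(100 − 50.7)

9.9586 L


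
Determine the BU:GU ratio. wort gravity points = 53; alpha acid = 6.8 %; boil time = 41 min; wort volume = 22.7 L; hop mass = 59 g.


U = 1.65·0.000125^(GP/1000)·(1−e^(−0.04t))/4.15;  IBU = (α/100)·m·U·1000/V;  BU:GU = IBU/GP
U = 1.65·0.000125^(53/1000)·(1−e^(−0.04·41))/4.15 = 0.1990
IBU = (6.8/100)·59·0.1990·1000/22.7 = 35.1765
BU:GU = 35.1765/53

0.6637


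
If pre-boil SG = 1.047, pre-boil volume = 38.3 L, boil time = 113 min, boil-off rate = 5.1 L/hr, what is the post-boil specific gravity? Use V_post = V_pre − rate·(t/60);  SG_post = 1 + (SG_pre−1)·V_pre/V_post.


V_post = 38.3 − 5.1·(113/60) = 28.6950
SG_post = 1 + (1.047 − 1)·38.3/28.6950

1.0627


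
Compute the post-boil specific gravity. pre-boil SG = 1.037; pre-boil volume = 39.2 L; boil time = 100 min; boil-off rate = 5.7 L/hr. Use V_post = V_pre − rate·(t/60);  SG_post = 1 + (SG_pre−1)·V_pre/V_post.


V_post = 39.2 − 5.7·(100/60) = 29.7000
SG_post = 1 + (1.037 − 1)·39.2/29.7000

1.0488


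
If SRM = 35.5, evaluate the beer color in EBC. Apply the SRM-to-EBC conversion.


EBC = SRM · 1.97
EBC = 35.5 · 1.97

69.9350 EBC


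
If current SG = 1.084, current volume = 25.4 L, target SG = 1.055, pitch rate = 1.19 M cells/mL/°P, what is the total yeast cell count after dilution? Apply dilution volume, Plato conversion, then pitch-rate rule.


V_w = V·((SG_c−1)/(SG_t−1)−1);  °P = 259 − 259/SG_t;  cells = rate·(V+V_w)·°P
V_w = 25.4·((1.084−1)/(1.055−1)−1) = 13.3927
V_final = 25.4 + 13.3927 = 38.7927
°P = 259 − 259/1.055 = 13.5024
cells = 1.19·38.7927·13.5024

623.3146 billion cells


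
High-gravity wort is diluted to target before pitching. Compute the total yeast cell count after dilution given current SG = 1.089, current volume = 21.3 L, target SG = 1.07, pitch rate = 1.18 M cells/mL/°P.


V_w = V·((SG_c−1)/(SG_t−1)−1);  °P = 259 − 259/SG_t;  cells = rate·(V+V_w)·°P
V_w = 21.3·((1.089−1)/(1.07−1)−1) = 5.7814
V_final = 21.3 + 5.7814 = 27.0814
°P = 259 − 259/1.07 = 16.9439
cells = 1.18·27.0814·16.9439

541.4615 billion cells


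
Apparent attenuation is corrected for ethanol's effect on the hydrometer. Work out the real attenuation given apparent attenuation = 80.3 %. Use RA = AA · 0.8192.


RA = 80.3 · 0.8192

65.7818 %


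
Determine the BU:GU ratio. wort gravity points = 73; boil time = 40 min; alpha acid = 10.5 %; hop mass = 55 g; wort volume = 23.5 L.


U = 1.65·0.000125^(GP/1000)·(1−e^(−0.04t))/4.15;  IBU = (α/100)·m·U·1000/V;  BU:GU = IBU/GP
U = 1.65·0.000125^(73/1000)·(1−e^(−0.04·40))/4.15 = 0.1647
IBU = (10.5/100)·55·0.1647·1000/23.5 = 40.4626
BU:GU = 40.4626/73

0.5543


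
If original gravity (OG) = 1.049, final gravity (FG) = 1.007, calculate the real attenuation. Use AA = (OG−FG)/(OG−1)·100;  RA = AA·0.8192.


AA = (1.049 − 1.007)/(1.049 − 1)·100 = 85.7143
RA = 85.7143·0.8192

70.2171 %


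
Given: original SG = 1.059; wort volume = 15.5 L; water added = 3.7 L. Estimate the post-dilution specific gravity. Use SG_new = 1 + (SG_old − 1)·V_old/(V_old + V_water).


pts = (1.059 − 1)·1000·15.5/(15.5 + 3.7) = 47.6302
SG_new = 1 + 47.6302/1000

1.0476


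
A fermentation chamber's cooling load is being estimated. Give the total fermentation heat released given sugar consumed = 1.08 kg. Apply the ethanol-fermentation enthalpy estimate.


Q = m_sugar · 590 kJ/kg
Q = 1.08 · 590

637.2000 kJ


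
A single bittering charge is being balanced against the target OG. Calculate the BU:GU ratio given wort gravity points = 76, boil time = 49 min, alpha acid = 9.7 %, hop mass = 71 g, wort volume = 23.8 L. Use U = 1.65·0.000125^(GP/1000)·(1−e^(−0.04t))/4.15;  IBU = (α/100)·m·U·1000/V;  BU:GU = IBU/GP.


U = 1.65·0.000125^(76/1000)·(1−e^(−0.04·49))/4.15 = 0.1725
IBU = (9.7/100)·71·0.1725·1000/23.8 = 49.9251
BU:GU = 49.9251/76

0.6569


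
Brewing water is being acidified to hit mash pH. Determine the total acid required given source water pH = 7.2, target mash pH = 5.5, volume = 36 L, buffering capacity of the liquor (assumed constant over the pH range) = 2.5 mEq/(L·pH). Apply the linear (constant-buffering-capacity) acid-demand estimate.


acid = buffering capacity · (pH_source − pH_target) · V
acid = 2.5 · (7.2 − 5.5) · 36

153.0000 mEq


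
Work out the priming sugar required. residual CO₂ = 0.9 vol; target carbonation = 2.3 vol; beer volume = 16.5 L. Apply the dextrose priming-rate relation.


sugar = (target − residual)·4.0·V
sugar = (2.3 − 0.9)·4.0·16.5

92.4000 g


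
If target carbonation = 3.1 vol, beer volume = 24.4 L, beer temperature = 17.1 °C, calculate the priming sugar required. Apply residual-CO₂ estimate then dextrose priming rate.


residual = 14.695·(0.01821 + 0.09011·e^(−0.04·T));  sugar = (target − residual)·4.0·V
residual = 14.695·(0.01821 + 0.09011·e^(−0.04·17.1)) = 0.9358
sugar = (3.1 − 0.9358)·4.0·24.4

211.2295 g


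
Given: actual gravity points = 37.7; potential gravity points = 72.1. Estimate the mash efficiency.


efficiency = actual / potential × 100
efficiency = 37.7 / 72.1 × 100

52.2885 %


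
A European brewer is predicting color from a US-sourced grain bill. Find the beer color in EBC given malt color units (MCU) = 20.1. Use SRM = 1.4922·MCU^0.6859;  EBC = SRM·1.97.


SRM = 1.4922·20.1^0.6859 = 11.6866
EBC = 11.6866·1.97

23.0227 EBC


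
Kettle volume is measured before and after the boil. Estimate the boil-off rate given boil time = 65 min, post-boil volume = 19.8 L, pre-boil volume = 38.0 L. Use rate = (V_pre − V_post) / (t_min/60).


rate = (38.0 − 19.8) / (65/60)

16.8000 L/hr


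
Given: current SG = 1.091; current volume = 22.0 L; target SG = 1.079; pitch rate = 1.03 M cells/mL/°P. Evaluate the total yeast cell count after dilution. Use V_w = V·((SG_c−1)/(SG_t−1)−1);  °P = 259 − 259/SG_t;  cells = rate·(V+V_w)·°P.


V_w = 22.0·((1.091−1)/(1.079−1)−1) = 3.3418
V_final = 22.0 + 3.3418 = 25.3418
°P = 259 − 259/1.079 = 18.9629
cells = 1.03·25.3418·18.9629

494.9708 billion cells


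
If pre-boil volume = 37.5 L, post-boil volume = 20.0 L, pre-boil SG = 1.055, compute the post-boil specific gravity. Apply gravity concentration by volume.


SG_post = 1 + (SG_pre − 1)·V_pre/V_post
pts_pre = (1.055 − 1)·1000 = 55.0000
pts_post = 55.0000·37.5/20.0 = 103.1250
SG_post = 1 + 103.1250/1000

1.1031


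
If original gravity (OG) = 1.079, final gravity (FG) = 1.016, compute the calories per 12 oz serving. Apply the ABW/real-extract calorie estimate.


ABW = (OG−FG)·131.25·0.79/FG;  °P = 259 − 259/SG (for OG→OE and FG→AE);  RE = 0.1808·OE + 0.8192·AE;  Cal = (6.9·ABW + 4·(RE−0.1))·FG·3.55
ABW = (1.079 − 1.016)·131.25·0.79/1.016 = 6.4294
OE = 259 − 259/1.079 = 18.9629 °P
AE = 259 − 259/1.016 = 4.0787 °P
RE = 0.1808·18.9629 + 0.8192·4.0787 = 6.7698 °P
Cal = (6.9·6.4294 + 4·(6.7698−0.1))·1.016·3.55

256.2356 kcal


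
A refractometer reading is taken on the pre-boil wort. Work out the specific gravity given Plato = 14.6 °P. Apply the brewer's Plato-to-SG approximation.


SG = 259/(259 − P)
SG = 259/(259 − 14.6)

1.0597


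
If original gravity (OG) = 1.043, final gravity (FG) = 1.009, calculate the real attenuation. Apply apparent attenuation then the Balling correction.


AA = (OG−FG)/(OG−1)·100;  RA = AA·0.8192
AA = (1.043 − 1.009)/(1.043 − 1)·100 = 79.0698
RA = 79.0698·0.8192

64.7740 %


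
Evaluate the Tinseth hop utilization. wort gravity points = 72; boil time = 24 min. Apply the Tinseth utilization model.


U = 1.65·0.000125^(GP/1000) · (1 − e^(−0.04·t))/4.15
bigness = 1.65·0.000125^(72/1000) = 0.8639
boil_factor = (1 − e^(−0.04·24))/4.15 = 0.1487
U = 0.8639 · 0.1487

0.1285


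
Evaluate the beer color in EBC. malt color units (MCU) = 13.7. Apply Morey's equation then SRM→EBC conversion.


SRM = 1.4922·MCU^0.6859;  EBC = SRM·1.97
SRM = 1.4922·13.7^0.6859 = 8.9847
EBC = 8.9847·1.97

17.6999 EBC


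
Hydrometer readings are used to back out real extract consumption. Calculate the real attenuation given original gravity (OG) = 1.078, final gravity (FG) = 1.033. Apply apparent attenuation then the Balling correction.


AA = (OG−FG)/(OG−1)·100;  RA = AA·0.8192
AA = (1.078 − 1.033)/(1.078 − 1)·100 = 57.6923
RA = 57.6923·0.8192

47.2615 %


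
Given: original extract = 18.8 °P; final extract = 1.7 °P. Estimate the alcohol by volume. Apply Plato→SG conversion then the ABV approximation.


SG = 259/(259 − P);  ABV = (OG − FG)·131.25
OG = 259/(259 − 18.8) = 1.0783
FG = 259/(259 − 1.7) = 1.0066
ABV = (1.0783 − 1.0066)·131.25

9.4055 % ABV


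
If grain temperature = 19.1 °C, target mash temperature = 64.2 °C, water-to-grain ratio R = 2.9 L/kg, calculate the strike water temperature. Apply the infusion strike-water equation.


T_strike = (0.41/R)·(T_mash − T_grain) + T_mash
T_strike = (0.41/2.9)·(64.2 − 19.1) + 64.2

70.5762 °C


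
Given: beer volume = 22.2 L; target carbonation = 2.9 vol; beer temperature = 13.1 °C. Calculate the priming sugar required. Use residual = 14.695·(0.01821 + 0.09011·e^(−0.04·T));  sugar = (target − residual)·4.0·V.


residual = 14.695·(0.01821 + 0.09011·e^(−0.04·13.1)) = 1.0517
sugar = (2.9 − 1.0517)·4.0·22.2

164.1293 g


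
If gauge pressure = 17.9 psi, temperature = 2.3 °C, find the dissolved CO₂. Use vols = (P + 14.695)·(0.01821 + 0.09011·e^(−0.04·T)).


vols = (17.9 + 14.695)·(0.01821 + 0.09011·e^(−0.04·2.3))

3.2725 volumes


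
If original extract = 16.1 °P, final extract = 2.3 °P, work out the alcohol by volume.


SG = 259/(259 − P);  ABV = (OG − FG)·131.25
OG = 259/(259 − 16.1) = 1.0663
FG = 259/(259 − 2.3) = 1.0090
ABV = (1.0663 − 1.0090)·131.25

7.5236 % ABV


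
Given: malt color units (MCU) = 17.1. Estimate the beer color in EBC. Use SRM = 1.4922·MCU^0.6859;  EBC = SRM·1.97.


SRM = 1.4922·17.1^0.6859 = 10.4602
EBC = 10.4602·1.97

20.6066 EBC


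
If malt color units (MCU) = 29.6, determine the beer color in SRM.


SRM = 1.4922 · MCU^0.6859
SRM = 1.4922 · 29.6^0.6859

15.2400 SRM


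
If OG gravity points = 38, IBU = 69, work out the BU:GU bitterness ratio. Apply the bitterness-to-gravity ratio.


BU:GU = IBU / OG_points
BU:GU = 69 / 38

1.8158


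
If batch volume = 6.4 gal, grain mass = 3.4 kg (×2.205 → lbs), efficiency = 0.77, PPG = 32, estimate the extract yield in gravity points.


points = lbs × PPG × eff / vol
lbs = 3.4 × 2.205 = 7.4970
points = 7.4970 × 32 × 0.77 / 6.4

28.8634 points


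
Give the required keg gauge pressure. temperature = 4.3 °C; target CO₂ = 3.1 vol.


psi = vols/(0.01821 + 0.09011·e^(−0.04·T)) − 14.695
psi = 3.1/(0.01821 + 0.09011·e^(−0.04·4.3)) − 14.695

18.2554 psi


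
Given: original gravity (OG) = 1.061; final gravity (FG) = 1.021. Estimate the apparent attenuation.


AA = (OG − FG)/(OG − 1) · 100
AA = (1.061 − 1.021)/(1.061 − 1) · 100

65.5738 %


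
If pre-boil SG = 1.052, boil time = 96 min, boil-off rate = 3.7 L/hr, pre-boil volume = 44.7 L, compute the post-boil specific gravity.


V_post = V_pre − rate·(t/60);  SG_post = 1 + (SG_pre−1)·V_pre/V_post
V_post = 44.7 − 3.7·(96/60) = 38.7800
SG_post = 1 + (1.052 − 1)·44.7/38.7800

1.0599


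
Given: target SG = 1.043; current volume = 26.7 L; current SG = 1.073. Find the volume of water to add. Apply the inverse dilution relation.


V_water = V·((SG_curr − 1)/(SG_target − 1) − 1)
V_water = 26.7·((1.073 − 1)/(1.043 − 1) − 1)

18.6279 L


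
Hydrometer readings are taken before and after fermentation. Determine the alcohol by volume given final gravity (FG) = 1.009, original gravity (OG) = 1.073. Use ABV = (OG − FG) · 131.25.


ABV = (1.073 − 1.009) · 131.25

8.4000 % ABV


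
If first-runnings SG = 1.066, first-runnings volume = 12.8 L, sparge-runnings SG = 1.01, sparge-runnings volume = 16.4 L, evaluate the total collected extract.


total = Σ (SG_i − 1)·1000·V_i
first = (1.066 − 1)·1000·12.8 = 844.8000
sparge = (1.01 − 1)·1000·16.4 = 164.0000
total = 844.8000 + 164.0000

1008.8000 gravity·L


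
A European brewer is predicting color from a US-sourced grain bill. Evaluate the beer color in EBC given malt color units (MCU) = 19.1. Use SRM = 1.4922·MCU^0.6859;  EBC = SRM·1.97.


SRM = 1.4922·19.1^0.6859 = 11.2846
EBC = 11.2846·1.97

22.2307 EBC


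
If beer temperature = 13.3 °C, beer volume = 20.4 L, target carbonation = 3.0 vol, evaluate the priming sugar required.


residual = 14.695·(0.01821 + 0.09011·e^(−0.04·T));  sugar = (target − residual)·4.0·V
residual = 14.695·(0.01821 + 0.09011·e^(−0.04·13.3)) = 1.0454
sugar = (3.0 − 1.0454)·4.0·20.4

159.4913 g


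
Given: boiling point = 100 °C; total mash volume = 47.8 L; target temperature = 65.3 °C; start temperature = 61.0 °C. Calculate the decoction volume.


V_dec = V_total·(T_target − T_start)/(T_boil − T_start)
V_dec = 47.8·(65.3 − 61.0)/(100 − 61.0)

5.2703 L


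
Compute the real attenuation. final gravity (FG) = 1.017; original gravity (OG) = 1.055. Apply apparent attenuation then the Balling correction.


AA = (OG−FG)/(OG−1)·100;  RA = AA·0.8192
AA = (1.055 − 1.017)/(1.055 − 1)·100 = 69.0909
RA = 69.0909·0.8192

56.5993 %


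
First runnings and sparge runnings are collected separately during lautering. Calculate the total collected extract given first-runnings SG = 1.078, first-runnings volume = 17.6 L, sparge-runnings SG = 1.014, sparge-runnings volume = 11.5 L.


total = Σ (SG_i − 1)·1000·V_i
first = (1.078 − 1)·1000·17.6 = 1372.8000
sparge = (1.014 − 1)·1000·11.5 = 161.0000
total = 1372.8000 + 161.0000

1533.8000 gravity·L


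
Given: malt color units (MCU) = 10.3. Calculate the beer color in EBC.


SRM = 1.4922·MCU^0.6859;  EBC = SRM·1.97
SRM = 1.4922·10.3^0.6859 = 7.3881
EBC = 7.3881·1.97

14.5545 EBC


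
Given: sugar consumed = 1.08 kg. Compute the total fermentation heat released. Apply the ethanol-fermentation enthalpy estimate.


Q = m_sugar · 590 kJ/kg
Q = 1.08 · 590

637.2000 kJ


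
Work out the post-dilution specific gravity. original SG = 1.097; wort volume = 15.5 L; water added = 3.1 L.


SG_new = 1 + (SG_old − 1)·V_old/(V_old + V_water)
pts = (1.097 − 1)·1000·15.5/(15.5 + 3.1) = 80.8333
SG_new = 1 + 80.8333/1000

1.0808


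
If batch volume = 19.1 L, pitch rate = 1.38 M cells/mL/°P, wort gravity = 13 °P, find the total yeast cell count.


cells (billions) = rate · V_L · °P
cells = 1.38 · 19.1 · 13

342.6540 billion cells


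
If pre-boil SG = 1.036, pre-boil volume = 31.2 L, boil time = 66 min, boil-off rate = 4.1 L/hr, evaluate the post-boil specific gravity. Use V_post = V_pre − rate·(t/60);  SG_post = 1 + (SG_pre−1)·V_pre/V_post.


V_post = 31.2 − 4.1·(66/60) = 26.6900
SG_post = 1 + (1.036 − 1)·31.2/26.6900

1.0421


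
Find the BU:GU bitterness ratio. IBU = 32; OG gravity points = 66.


BU:GU = IBU / OG_points
BU:GU = 32 / 66

0.4848


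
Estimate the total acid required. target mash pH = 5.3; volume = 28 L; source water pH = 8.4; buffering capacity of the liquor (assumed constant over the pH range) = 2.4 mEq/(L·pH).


acid = buffering capacity · (pH_source − pH_target) · V
acid = 2.4 · (8.4 − 5.3) · 28

208.3200 mEq


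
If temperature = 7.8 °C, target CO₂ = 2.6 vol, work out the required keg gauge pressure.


psi = vols/(0.01821 + 0.09011·e^(−0.04·T)) − 14.695
psi = 2.6/(0.01821 + 0.09011·e^(−0.04·7.8)) − 14.695

16.1953 psi


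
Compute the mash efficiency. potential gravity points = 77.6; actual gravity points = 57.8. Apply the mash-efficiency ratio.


efficiency = actual / potential × 100
efficiency = 57.8 / 77.6 × 100

74.4845 %


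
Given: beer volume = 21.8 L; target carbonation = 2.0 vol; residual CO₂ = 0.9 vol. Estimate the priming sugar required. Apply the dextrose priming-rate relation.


sugar = (target − residual)·4.0·V
sugar = (2.0 − 0.9)·4.0·21.8

95.9200 g


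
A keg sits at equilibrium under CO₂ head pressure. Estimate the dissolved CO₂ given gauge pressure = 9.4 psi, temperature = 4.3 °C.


vols = (P + 14.695)·(0.01821 + 0.09011·e^(−0.04·T))
vols = (9.4 + 14.695)·(0.01821 + 0.09011·e^(−0.04·4.3))

2.2669 volumes


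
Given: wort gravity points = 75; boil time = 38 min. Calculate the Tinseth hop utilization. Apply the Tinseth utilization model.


U = 1.65·0.000125^(GP/1000) · (1 − e^(−0.04·t))/4.15
bigness = 1.65·0.000125^(75/1000) = 0.8409
boil_factor = (1 − e^(−0.04·38))/4.15 = 0.1883
U = 0.8409 · 0.1883

0.1583


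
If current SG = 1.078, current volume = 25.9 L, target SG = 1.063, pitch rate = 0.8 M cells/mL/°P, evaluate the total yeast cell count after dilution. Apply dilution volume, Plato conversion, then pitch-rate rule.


V_w = V·((SG_c−1)/(SG_t−1)−1);  °P = 259 − 259/SG_t;  cells = rate·(V+V_w)·°P
V_w = 25.9·((1.078−1)/(1.063−1)−1) = 6.1667
V_final = 25.9 + 6.1667 = 32.0667
°P = 259 − 259/1.063 = 15.3500
cells = 0.8·32.0667·15.3500

393.7775 billion cells


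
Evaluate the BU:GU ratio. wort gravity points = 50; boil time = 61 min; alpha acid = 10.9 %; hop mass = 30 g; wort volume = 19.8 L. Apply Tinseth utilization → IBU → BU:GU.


U = 1.65·0.000125^(GP/1000)·(1−e^(−0.04t))/4.15;  IBU = (α/100)·m·U·1000/V;  BU:GU = IBU/GP
U = 1.65·0.000125^(50/1000)·(1−e^(−0.04·61))/4.15 = 0.2316
IBU = (10.9/100)·30·0.2316·1000/19.8 = 38.2435
BU:GU = 38.2435/50

0.7649


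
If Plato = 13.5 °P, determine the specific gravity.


SG = 259/(259 − P)
SG = 259/(259 − 13.5)

1.0550


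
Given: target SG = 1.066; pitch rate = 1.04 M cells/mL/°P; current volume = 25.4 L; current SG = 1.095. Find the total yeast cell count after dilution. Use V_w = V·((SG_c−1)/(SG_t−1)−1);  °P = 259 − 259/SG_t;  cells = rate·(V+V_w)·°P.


V_w = 25.4·((1.095−1)/(1.066−1)−1) = 11.1606
V_final = 25.4 + 11.1606 = 36.5606
°P = 259 − 259/1.066 = 16.0356
cells = 1.04·36.5606·16.0356

609.7239 billion cells


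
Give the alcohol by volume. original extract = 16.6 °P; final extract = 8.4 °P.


SG = 259/(259 − P);  ABV = (OG − FG)·131.25
OG = 259/(259 − 16.6) = 1.0685
FG = 259/(259 − 8.4) = 1.0335
ABV = (1.0685 − 1.0335)·131.25

4.5888 % ABV


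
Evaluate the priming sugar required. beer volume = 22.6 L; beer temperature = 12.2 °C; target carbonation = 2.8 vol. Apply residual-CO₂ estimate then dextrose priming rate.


residual = 14.695·(0.01821 + 0.09011·e^(−0.04·T));  sugar = (target − residual)·4.0·V
residual = 14.695·(0.01821 + 0.09011·e^(−0.04·12.2)) = 1.0804
sugar = (2.8 − 1.0804)·4.0·22.6

155.4483 g


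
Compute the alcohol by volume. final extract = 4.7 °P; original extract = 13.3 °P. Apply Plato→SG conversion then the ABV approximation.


SG = 259/(259 − P);  ABV = (OG − FG)·131.25
OG = 259/(259 − 13.3) = 1.0541
FG = 259/(259 − 4.7) = 1.0185
ABV = (1.0541 − 1.0185)·131.25

4.6789 % ABV


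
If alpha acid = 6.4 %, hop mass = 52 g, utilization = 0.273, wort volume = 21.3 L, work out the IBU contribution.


IBU = (α/100)·mass·U·1000 / V
IBU = (6.4/100)·52·0.273·1000 / 21.3

42.6546 IBU


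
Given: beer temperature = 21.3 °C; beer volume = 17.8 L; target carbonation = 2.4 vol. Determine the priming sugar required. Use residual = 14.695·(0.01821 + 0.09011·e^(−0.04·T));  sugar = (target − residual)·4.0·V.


residual = 14.695·(0.01821 + 0.09011·e^(−0.04·21.3)) = 0.8324
sugar = (2.4 − 0.8324)·4.0·17.8

111.6107 g


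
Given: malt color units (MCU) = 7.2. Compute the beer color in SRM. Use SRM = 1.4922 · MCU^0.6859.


SRM = 1.4922 · 7.2^0.6859

5.7792 SRM


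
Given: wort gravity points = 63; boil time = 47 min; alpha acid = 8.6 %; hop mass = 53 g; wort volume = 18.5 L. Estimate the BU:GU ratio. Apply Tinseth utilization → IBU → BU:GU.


U = 1.65·0.000125^(GP/1000)·(1−e^(−0.04t))/4.15;  IBU = (α/100)·m·U·1000/V;  BU:GU = IBU/GP
U = 1.65·0.000125^(63/1000)·(1−e^(−0.04·47))/4.15 = 0.1913
IBU = (8.6/100)·53·0.1913·1000/18.5 = 47.1235
BU:GU = 47.1235/63

0.7480


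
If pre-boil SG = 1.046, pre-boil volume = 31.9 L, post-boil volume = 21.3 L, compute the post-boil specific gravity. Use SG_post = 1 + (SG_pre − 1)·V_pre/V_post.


pts_pre = (1.046 − 1)·1000 = 46.0000
pts_post = 46.0000·31.9/21.3 = 68.8920
SG_post = 1 + 68.8920/1000

1.0689


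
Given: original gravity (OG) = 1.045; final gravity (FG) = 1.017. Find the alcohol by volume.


ABV = (OG − FG) · 131.25
ABV = (1.045 − 1.017) · 131.25

3.6750 % ABV


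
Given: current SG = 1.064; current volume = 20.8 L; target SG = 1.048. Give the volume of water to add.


V_water = V·((SG_curr − 1)/(SG_target − 1) − 1)
V_water = 20.8·((1.064 − 1)/(1.048 − 1) − 1)

6.9333 L


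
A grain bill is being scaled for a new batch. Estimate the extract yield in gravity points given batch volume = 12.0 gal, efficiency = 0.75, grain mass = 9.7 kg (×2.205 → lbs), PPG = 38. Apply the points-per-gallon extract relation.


points = lbs × PPG × eff / vol
lbs = 9.7 × 2.205 = 21.3885
points = 21.3885 × 38 × 0.75 / 12.0

50.7977 points


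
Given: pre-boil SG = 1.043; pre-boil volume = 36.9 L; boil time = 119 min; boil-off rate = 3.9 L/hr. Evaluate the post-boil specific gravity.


V_post = V_pre − rate·(t/60);  SG_post = 1 + (SG_pre−1)·V_pre/V_post
V_post = 36.9 − 3.9·(119/60) = 29.1650
SG_post = 1 + (1.043 − 1)·36.9/29.1650

1.0544


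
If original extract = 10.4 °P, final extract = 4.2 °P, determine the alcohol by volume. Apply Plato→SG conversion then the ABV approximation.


SG = 259/(259 − P);  ABV = (OG − FG)·131.25
OG = 259/(259 − 10.4) = 1.0418
FG = 259/(259 − 4.2) = 1.0165
ABV = (1.0418 − 1.0165)·131.25

3.3273 % ABV


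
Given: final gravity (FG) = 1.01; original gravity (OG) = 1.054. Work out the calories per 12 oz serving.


ABW = (OG−FG)·131.25·0.79/FG;  °P = 259 − 259/SG (for OG→OE and FG→AE);  RE = 0.1808·OE + 0.8192·AE;  Cal = (6.9·ABW + 4·(RE−0.1))·FG·3.55
ABW = (1.054 − 1.01)·131.25·0.79/1.01 = 4.5171
OE = 259 − 259/1.054 = 13.2694 °P
AE = 259 − 259/1.01 = 2.5644 °P
RE = 0.1808·13.2694 + 0.8192·2.5644 = 4.4998 °P
Cal = (6.9·4.5171 + 4·(4.4998−0.1))·1.01·3.55

174.8548 kcal


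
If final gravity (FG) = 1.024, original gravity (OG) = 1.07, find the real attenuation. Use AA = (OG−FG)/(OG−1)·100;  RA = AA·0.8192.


AA = (1.07 − 1.024)/(1.07 − 1)·100 = 65.7143
RA = 65.7143·0.8192

53.8331 %


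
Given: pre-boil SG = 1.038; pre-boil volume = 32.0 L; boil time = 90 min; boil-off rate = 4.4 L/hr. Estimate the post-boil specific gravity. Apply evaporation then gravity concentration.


V_post = V_pre − rate·(t/60);  SG_post = 1 + (SG_pre−1)·V_pre/V_post
V_post = 32.0 − 4.4·(90/60) = 25.4000
SG_post = 1 + (1.038 − 1)·32.0/25.4000

1.0479


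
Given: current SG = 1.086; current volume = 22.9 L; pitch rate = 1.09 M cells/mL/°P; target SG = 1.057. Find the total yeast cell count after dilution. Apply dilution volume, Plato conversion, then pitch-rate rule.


V_w = V·((SG_c−1)/(SG_t−1)−1);  °P = 259 − 259/SG_t;  cells = rate·(V+V_w)·°P
V_w = 22.9·((1.086−1)/(1.057−1)−1) = 11.6509
V_final = 22.9 + 11.6509 = 34.5509
°P = 259 − 259/1.057 = 13.9669
cells = 1.09·34.5509·13.9669

525.9994 billion cells


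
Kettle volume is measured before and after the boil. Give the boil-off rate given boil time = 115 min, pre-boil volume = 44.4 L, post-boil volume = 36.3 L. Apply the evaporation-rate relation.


rate = (V_pre − V_post) / (t_min/60)
rate = (44.4 − 36.3) / (115/60)

4.2261 L/hr


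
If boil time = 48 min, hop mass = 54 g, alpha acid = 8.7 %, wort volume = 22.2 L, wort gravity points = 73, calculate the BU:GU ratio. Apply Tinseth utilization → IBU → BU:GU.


U = 1.65·0.000125^(GP/1000)·(1−e^(−0.04t))/4.15;  IBU = (α/100)·m·U·1000/V;  BU:GU = IBU/GP
U = 1.65·0.000125^(73/1000)·(1−e^(−0.04·48))/4.15 = 0.1761
IBU = (8.7/100)·54·0.1761·1000/22.2 = 37.2580
BU:GU = 37.2580/73

0.5104


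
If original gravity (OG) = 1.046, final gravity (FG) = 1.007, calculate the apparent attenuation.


AA = (OG − FG)/(OG − 1) · 100
AA = (1.046 − 1.007)/(1.046 − 1) · 100

84.7826 %


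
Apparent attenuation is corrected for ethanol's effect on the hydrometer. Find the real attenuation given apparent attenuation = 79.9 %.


RA = AA · 0.8192
RA = 79.9 · 0.8192

65.4541 %


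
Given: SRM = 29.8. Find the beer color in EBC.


EBC = SRM · 1.97
EBC = 29.8 · 1.97

58.7060 EBC


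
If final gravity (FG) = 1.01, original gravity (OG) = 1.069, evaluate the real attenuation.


AA = (OG−FG)/(OG−1)·100;  RA = AA·0.8192
AA = (1.069 − 1.01)/(1.069 − 1)·100 = 85.5072
RA = 85.5072·0.8192

70.0475 %


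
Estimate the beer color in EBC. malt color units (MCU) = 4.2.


SRM = 1.4922·MCU^0.6859;  EBC = SRM·1.97
SRM = 1.4922·4.2^0.6859 = 3.9931
EBC = 3.9931·1.97

7.8665 EBC


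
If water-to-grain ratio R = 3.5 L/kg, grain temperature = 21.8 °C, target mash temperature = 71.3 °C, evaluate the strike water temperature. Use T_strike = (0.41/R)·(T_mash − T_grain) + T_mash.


T_strike = (0.41/3.5)·(71.3 − 21.8) + 71.3

77.0986 °C


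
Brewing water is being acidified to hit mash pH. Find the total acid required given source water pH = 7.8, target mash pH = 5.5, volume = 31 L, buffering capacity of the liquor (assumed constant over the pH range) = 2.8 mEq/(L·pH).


acid = buffering capacity · (pH_source − pH_target) · V
acid = 2.8 · (7.8 − 5.5) · 31

199.6400 mEq


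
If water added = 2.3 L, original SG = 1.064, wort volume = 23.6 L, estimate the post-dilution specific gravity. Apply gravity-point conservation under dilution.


SG_new = 1 + (SG_old − 1)·V_old/(V_old + V_water)
pts = (1.064 − 1)·1000·23.6/(23.6 + 2.3) = 58.3166
SG_new = 1 + 58.3166/1000

1.0583


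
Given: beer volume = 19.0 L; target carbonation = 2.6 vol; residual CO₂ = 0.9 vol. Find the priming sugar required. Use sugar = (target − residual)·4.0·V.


sugar = (2.6 − 0.9)·4.0·19.0

129.2000 g


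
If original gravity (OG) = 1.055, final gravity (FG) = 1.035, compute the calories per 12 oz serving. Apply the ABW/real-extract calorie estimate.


ABW = (OG−FG)·131.25·0.79/FG;  °P = 259 − 259/SG (for OG→OE and FG→AE);  RE = 0.1808·OE + 0.8192·AE;  Cal = (6.9·ABW + 4·(RE−0.1))·FG·3.55
ABW = (1.055 − 1.035)·131.25·0.79/1.035 = 2.0036
OE = 259 − 259/1.055 = 13.5024 °P
AE = 259 − 259/1.035 = 8.7585 °P
RE = 0.1808·13.5024 + 0.8192·8.7585 = 9.6162 °P
Cal = (6.9·2.0036 + 4·(9.6162−0.1))·1.035·3.55

190.6554 kcal


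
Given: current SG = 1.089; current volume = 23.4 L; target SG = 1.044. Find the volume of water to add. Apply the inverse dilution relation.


V_water = V·((SG_curr − 1)/(SG_target − 1) − 1)
V_water = 23.4·((1.089 − 1)/(1.044 − 1) − 1)

23.9318 L


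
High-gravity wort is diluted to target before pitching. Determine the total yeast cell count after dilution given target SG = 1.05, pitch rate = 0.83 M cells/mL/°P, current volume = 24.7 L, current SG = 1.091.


V_w = V·((SG_c−1)/(SG_t−1)−1);  °P = 259 − 259/SG_t;  cells = rate·(V+V_w)·°P
V_w = 24.7·((1.091−1)/(1.05−1)−1) = 20.2540
V_final = 24.7 + 20.2540 = 44.9540
°P = 259 − 259/1.05 = 12.3333
cells = 0.83·44.9540·12.3333

460.1791 billion cells


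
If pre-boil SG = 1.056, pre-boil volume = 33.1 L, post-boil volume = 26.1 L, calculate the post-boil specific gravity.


SG_post = 1 + (SG_pre − 1)·V_pre/V_post
pts_pre = (1.056 − 1)·1000 = 56.0000
pts_post = 56.0000·33.1/26.1 = 71.0192
SG_post = 1 + 71.0192/1000

1.0710


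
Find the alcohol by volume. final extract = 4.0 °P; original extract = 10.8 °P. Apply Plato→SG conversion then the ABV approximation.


SG = 259/(259 − P);  ABV = (OG − FG)·131.25
OG = 259/(259 − 10.8) = 1.0435
FG = 259/(259 − 4.0) = 1.0157
ABV = (1.0435 − 1.0157)·131.25

3.6523 % ABV


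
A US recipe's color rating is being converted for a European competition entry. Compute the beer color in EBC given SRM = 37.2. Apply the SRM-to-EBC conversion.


EBC = SRM · 1.97
EBC = 37.2 · 1.97

73.2840 EBC


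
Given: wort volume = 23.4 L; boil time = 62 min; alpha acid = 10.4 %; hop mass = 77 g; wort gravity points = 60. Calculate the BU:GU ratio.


U = 1.65·0.000125^(GP/1000)·(1−e^(−0.04t))/4.15;  IBU = (α/100)·m·U·1000/V;  BU:GU = IBU/GP
U = 1.65·0.000125^(60/1000)·(1−e^(−0.04·62))/4.15 = 0.2125
IBU = (10.4/100)·77·0.2125·1000/23.4 = 72.7069
BU:GU = 72.7069/60

1.2118


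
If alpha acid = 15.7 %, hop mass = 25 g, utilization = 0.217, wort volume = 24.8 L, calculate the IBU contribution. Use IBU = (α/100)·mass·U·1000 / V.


IBU = (15.7/100)·25·0.217·1000 / 24.8

34.3437 IBU


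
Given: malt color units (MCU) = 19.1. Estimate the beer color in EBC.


SRM = 1.4922·MCU^0.6859;  EBC = SRM·1.97
SRM = 1.4922·19.1^0.6859 = 11.2846
EBC = 11.2846·1.97

22.2307 EBC


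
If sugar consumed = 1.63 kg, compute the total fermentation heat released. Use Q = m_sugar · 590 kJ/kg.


Q = 1.63 · 590

961.7000 kJ


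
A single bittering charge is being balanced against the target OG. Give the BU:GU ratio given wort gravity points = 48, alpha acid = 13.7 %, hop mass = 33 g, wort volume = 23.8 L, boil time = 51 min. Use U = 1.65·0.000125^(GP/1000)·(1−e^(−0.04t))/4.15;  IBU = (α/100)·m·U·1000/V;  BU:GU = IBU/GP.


U = 1.65·0.000125^(48/1000)·(1−e^(−0.04·51))/4.15 = 0.2247
IBU = (13.7/100)·33·0.2247·1000/23.8 = 42.6825
BU:GU = 42.6825/48

0.8892


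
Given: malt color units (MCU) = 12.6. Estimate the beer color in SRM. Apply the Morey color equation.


SRM = 1.4922 · MCU^0.6859
SRM = 1.4922 · 12.6^0.6859

8.4834 SRM


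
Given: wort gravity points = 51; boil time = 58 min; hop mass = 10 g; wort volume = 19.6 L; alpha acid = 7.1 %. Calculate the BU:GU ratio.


U = 1.65·0.000125^(GP/1000)·(1−e^(−0.04t))/4.15;  IBU = (α/100)·m·U·1000/V;  BU:GU = IBU/GP
U = 1.65·0.000125^(51/1000)·(1−e^(−0.04·58))/4.15 = 0.2267
IBU = (7.1/100)·10·0.2267·1000/19.6 = 8.2121
BU:GU = 8.2121/51

0.1610


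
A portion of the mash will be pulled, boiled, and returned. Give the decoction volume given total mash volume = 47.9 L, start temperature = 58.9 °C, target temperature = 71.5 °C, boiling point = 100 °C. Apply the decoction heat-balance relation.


V_dec = V_total·(T_target − T_start)/(T_boil − T_start)
V_dec = 47.9·(71.5 − 58.9)/(100 − 58.9)

14.6847 L


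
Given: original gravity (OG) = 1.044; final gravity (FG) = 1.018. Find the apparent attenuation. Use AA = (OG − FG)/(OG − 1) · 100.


AA = (1.044 − 1.018)/(1.044 − 1) · 100

59.0909 %


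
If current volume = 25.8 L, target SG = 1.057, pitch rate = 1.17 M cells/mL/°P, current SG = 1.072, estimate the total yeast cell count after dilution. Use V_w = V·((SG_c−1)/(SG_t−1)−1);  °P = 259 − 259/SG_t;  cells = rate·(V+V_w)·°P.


V_w = 25.8·((1.072−1)/(1.057−1)−1) = 6.7895
V_final = 25.8 + 6.7895 = 32.5895
°P = 259 − 259/1.057 = 13.9669
cells = 1.17·32.5895·13.9669

532.5530 billion cells


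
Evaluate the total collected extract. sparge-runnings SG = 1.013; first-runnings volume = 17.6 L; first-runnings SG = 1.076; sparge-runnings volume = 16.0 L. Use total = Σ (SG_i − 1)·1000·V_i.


first = (1.076 − 1)·1000·17.6 = 1337.6000
sparge = (1.013 − 1)·1000·16.0 = 208.0000
total = 1337.6000 + 208.0000

1545.6000 gravity·L


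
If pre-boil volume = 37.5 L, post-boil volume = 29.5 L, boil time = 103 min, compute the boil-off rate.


rate = (V_pre − V_post) / (t_min/60)
rate = (37.5 − 29.5) / (103/60)

4.6602 L/hr


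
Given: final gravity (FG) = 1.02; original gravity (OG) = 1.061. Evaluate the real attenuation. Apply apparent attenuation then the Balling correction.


AA = (OG−FG)/(OG−1)·100;  RA = AA·0.8192
AA = (1.061 − 1.02)/(1.061 − 1)·100 = 67.2131
RA = 67.2131·0.8192

55.0610 %


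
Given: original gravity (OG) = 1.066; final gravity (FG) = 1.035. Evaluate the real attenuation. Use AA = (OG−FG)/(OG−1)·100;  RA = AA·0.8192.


AA = (1.066 − 1.035)/(1.066 − 1)·100 = 46.9697
RA = 46.9697·0.8192

38.4776 %


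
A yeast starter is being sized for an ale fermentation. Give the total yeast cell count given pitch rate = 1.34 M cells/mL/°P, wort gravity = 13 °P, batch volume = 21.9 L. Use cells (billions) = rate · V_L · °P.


cells = 1.34 · 21.9 · 13

381.4980 billion cells


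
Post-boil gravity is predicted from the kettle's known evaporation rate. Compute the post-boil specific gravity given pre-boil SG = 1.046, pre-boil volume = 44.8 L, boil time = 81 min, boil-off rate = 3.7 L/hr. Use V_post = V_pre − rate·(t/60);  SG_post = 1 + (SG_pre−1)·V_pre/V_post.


V_post = 44.8 − 3.7·(81/60) = 39.8050
SG_post = 1 + (1.046 − 1)·44.8/39.8050

1.0518


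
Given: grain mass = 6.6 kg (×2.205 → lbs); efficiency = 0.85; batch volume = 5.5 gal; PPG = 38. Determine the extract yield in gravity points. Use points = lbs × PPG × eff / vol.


lbs = 6.6 × 2.205 = 14.5530
points = 14.5530 × 38 × 0.85 / 5.5

85.4658 points


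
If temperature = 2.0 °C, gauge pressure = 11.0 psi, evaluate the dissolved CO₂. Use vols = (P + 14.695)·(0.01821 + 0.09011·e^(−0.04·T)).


vols = (11.0 + 14.695)·(0.01821 + 0.09011·e^(−0.04·2.0))

2.6053 volumes


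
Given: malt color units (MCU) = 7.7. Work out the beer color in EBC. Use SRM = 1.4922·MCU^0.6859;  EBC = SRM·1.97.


SRM = 1.4922·7.7^0.6859 = 6.0516
EBC = 6.0516·1.97

11.9217 EBC


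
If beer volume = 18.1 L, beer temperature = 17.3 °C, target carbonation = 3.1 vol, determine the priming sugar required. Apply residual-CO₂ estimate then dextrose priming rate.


residual = 14.695·(0.01821 + 0.09011·e^(−0.04·T));  sugar = (target − residual)·4.0·V
residual = 14.695·(0.01821 + 0.09011·e^(−0.04·17.3)) = 0.9304
sugar = (3.1 − 0.9304)·4.0·18.1

157.0762 g


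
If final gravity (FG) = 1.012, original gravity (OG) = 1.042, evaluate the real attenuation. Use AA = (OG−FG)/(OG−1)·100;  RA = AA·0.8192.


AA = (1.042 − 1.012)/(1.042 − 1)·100 = 71.4286
RA = 71.4286·0.8192

58.5143 %


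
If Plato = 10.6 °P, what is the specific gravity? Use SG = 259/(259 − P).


SG = 259/(259 − 10.6)

1.0427


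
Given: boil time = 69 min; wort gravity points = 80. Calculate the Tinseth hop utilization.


U = 1.65·0.000125^(GP/1000) · (1 − e^(−0.04·t))/4.15
bigness = 1.65·0.000125^(80/1000) = 0.8040
boil_factor = (1 − e^(−0.04·69))/4.15 = 0.2257
U = 0.8040 · 0.2257

0.1815


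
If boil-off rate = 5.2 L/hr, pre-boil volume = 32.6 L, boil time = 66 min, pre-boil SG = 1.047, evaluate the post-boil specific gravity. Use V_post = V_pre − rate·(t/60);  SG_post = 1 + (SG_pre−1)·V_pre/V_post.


V_post = 32.6 − 5.2·(66/60) = 26.8800
SG_post = 1 + (1.047 − 1)·32.6/26.8800

1.0570
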